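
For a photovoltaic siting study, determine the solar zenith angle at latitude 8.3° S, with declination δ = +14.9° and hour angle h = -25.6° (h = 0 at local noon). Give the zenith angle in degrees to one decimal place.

cos θ_z = sin φ sin δ + cos φ cos δ cos h = -0.037119 + 0.862381 = 0.825262.
θ_z = arccos(0.825262) = 34.4°.

θ_z = 34.4°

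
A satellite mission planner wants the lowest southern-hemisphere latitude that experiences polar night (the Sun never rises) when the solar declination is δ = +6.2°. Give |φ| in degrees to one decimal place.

Polar night requires cos H₀ = −tan φ tan δ ≥ 1, i.e. tan φ tan δ ≤ −1.
The boundary is |tan φ| · |tan δ| = 1, so |φ| = 90° − |δ| = 90° − 6.2° = 83.8° in the southern hemisphere.

|φ| = 83.8°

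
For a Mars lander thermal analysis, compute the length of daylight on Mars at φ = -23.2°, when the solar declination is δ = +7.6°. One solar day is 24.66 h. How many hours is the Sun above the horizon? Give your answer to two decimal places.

11.88 h

cos H₀ = −tan φ · tan δ = −tan(-23.2°) × tan(+7.600°) = 0.0572, so H₀ = 1.5136 rad = 86.72°.
Daylight = 2H₀/(2π) × 24.66 h = (1.5136/π) × 24.66 = 11.88 h.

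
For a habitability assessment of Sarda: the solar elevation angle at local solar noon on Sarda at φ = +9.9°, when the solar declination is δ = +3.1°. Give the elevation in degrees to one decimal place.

At local noon the hour angle is zero, so the zenith angle equals |φ − δ| = |+9.9° − (+3.100°)| = 6.800°.
Elevation = 90° − 6.800° = 83.2°.

83.2°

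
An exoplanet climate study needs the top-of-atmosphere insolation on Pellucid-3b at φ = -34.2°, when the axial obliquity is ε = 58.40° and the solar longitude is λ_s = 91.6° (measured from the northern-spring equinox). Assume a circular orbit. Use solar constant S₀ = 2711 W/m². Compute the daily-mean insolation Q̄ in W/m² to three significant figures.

Solar declination: sin δ = sin ε · sin λ_s = sin 58.40° × sin 91.6° = 0.85139, so δ = +58.364°.
cos H₀ = −tan(-34.2°) tan(+58.364°) = 1.1031 ≥ 1 ⇒ polar night, H₀ = 0 and Q̄ = 0.

Q̄ ≈ 0.00 W/m²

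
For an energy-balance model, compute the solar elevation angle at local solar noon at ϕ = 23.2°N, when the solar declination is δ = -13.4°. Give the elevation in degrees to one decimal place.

At local noon the hour angle is zero, so the zenith angle equals |ϕ − δ| = |+23.2° − (-13.400°)| = 36.600°.
Elevation = 90° − 36.600° = 53.4°.

53.4°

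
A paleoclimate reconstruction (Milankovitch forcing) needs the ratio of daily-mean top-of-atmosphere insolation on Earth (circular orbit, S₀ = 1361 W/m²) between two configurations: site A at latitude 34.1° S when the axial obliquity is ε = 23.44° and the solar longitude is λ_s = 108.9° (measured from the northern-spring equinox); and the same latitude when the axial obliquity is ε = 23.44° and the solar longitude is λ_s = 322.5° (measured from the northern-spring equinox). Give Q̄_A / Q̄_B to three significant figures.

Q̄_A / Q̄_B ≈ 0.452

— Configuration A (φ=-34.1°):
Solar declination: sin δ = sin ε · sin λ_s = sin 23.44° × sin 108.9° = 0.37634, so δ = +22.107°.
cos H₀ = −tan(-34.1°) tan(+22.107°) = 0.2750, H₀ = 1.2922 rad.
Bracket: H₀ sin φ sin δ + cos φ cos δ sin H₀ = 1.2922×-0.56064×0.37634 + 0.82806×0.92648×0.96144 = -0.272643 + 0.737599 = 0.464956.
Q̄ = (S₀/π) × [bracket] = (1361/π) × 0.464956 = 201.43 W/m².
— Configuration B (φ=-34.1°):
Solar declination: sin δ = sin ε · sin λ_s = sin 23.44° × sin 322.5° = -0.24216, so δ = -14.014°.
cos H₀ = −tan(-34.1°) tan(-14.014°) = -0.1690, H₀ = 1.7406 rad.
Bracket: H₀ sin φ sin δ + cos φ cos δ sin H₀ = 1.7406×-0.56064×-0.24216 + 0.82806×0.97024×0.98562 = 0.236312 + 0.791864 = 1.028176.
Q̄ = (S₀/π) × [bracket] = (1361/π) × 1.028176 = 445.43 W/m².
Ratio Q̄_A / Q̄_B = 201.43 / 445.43 = 0.4522.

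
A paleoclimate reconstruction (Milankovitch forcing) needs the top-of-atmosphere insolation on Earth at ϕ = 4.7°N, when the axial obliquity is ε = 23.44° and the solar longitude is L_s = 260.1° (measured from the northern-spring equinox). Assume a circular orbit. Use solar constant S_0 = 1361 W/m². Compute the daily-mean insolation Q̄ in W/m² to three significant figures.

Solar declination: sin δ = sin ε · sin L_s = sin 23.44° × sin 260.1° = -0.39187, so δ = -23.071°.
cos h₀ = −tan(+4.7°) tan(-23.071°) = 0.0350, h₀ = 1.5358 rad.
Bracket: h₀ sin ϕ sin δ + cos ϕ cos δ sin h₀ = 1.5358×0.08194×-0.39187 + 0.99664×0.92002×0.99939 = -0.049314 + 0.916369 = 0.867055.
Q̄ = (S_0/π) × [bracket] = (1361/π) × 0.867055 = 375.6 W/m².

Q̄ ≈ 376 W/m²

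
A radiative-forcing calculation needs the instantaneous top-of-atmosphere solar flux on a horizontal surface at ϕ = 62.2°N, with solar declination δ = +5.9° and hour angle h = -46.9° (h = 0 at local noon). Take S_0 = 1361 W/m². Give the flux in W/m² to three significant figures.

555 W/m²

cos θ_z = sin ϕ sin δ + cos ϕ cos δ cos h = 0.090928 + 0.316982 = 0.407910.
Flux = S_0 · cos θ_z = 1361 × 0.407910 = 555.2 W/m².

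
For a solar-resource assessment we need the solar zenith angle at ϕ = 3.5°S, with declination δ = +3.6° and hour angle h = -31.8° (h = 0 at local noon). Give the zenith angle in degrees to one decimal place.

θ_z = 32.6°

cos θ_z = sin ϕ sin δ + cos ϕ cos δ cos h = -0.003833 + 0.846634 = 0.842801.
θ_z = arccos(0.842801) = 32.6°.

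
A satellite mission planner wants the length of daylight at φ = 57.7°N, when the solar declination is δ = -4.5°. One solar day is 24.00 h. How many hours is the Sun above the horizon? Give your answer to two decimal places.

cos H₀ = −tan φ · tan δ = −tan(+57.7°) × tan(-4.500°) = 0.1245, so H₀ = 1.4460 rad = 82.85°.
Daylight = 2H₀/(2π) × 24.00 h = (1.4460/π) × 24.00 = 11.05 h.

11.05 h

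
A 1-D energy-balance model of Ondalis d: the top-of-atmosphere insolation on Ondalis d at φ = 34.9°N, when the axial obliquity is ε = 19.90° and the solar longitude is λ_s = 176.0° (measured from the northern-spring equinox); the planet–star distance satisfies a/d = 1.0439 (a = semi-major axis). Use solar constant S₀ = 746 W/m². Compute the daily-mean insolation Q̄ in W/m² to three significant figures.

Q̄ ≈ 218 W/m²

Solar declination: sin δ = sin ε · sin λ_s = sin 19.90° × sin 176.0° = 0.02374, so δ = +1.361°.
cos H₀ = −tan(+34.9°) tan(+1.361°) = -0.0166, H₀ = 1.5874 rad.
Bracket: H₀ sin φ sin δ + cos φ cos δ sin H₀ = 1.5874×0.57215×0.02374 + 0.82015×0.99972×0.99986 = 0.021561 + 0.819806 = 0.841367.
Inverse-square distance factor (a/d)² = 1.0439² = 1.089727.
Q̄ = (S₀/π) × 1.089727 × [bracket] = (746/π) × 1.089727 × 0.841367 = 217.7 W/m².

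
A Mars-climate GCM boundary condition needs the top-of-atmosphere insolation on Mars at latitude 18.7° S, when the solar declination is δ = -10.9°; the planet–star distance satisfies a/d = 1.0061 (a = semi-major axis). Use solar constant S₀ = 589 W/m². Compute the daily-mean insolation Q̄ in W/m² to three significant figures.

cos H₀ = −tan(-18.7°) tan(-10.900°) = -0.0652, H₀ = 1.6360 rad.
Bracket: H₀ sin φ sin δ + cos φ cos δ sin H₀ = 1.6360×-0.32061×-0.18910 + 0.94721×0.98196×0.99787 = 0.099186 + 0.928141 = 1.027327.
Inverse-square distance factor (a/d)² = 1.0061² = 1.012237.
Q̄ = (S₀/π) × 1.012237 × [bracket] = (589/π) × 1.012237 × 1.027327 = 195.0 W/m².

Q̄ ≈ 195 W/m²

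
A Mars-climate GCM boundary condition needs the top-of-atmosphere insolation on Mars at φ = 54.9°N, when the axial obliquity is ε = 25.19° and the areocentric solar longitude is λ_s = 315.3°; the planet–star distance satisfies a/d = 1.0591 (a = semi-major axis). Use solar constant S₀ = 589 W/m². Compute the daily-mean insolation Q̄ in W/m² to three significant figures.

Q̄ ≈ 46.2 W/m²

sin δ = sin 25.19° × sin 315.3° = -0.29938, so δ = -17.420°.
cos H₀ = −tan(+54.9°) tan(-17.420°) = 0.4465, H₀ = 1.1080 rad.
Bracket: H₀ sin φ sin δ + cos φ cos δ sin H₀ = 1.1080×0.81815×-0.29938 + 0.57501×0.95413×0.89481 = -0.271391 + 0.490923 = 0.219532.
Inverse-square distance factor (a/d)² = 1.0591² = 1.121693.
Q̄ = (S₀/π) × 1.121693 × [bracket] = (589/π) × 1.121693 × 0.219532 = 46.17 W/m².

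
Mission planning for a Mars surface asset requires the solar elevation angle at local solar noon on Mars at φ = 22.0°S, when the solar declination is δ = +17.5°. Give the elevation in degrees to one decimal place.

50.5°

At local noon the hour angle is zero, so the zenith angle equals |φ − δ| = |-22.0° − (+17.500°)| = 39.500°.
Elevation = 90° − 39.500° = 50.5°.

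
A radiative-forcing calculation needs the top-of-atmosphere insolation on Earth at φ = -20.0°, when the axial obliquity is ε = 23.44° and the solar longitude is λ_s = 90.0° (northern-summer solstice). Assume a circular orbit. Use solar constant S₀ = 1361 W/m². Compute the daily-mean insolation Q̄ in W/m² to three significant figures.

Solar declination: sin δ = sin ε · sin λ_s = sin 23.44° × sin 90.0° = 0.39779, so δ = +23.440°.
cos H₀ = −tan(-20.0°) tan(+23.440°) = 0.1578, H₀ = 1.4123 rad.
Bracket: H₀ sin φ sin δ + cos φ cos δ sin H₀ = 1.4123×-0.34202×0.39779 + 0.93969×0.91748×0.98747 = -0.192146 + 0.851344 = 0.659198.
Q̄ = (S₀/π) × [bracket] = (1361/π) × 0.659198 = 285.6 W/m².

Q̄ ≈ 286 W/m²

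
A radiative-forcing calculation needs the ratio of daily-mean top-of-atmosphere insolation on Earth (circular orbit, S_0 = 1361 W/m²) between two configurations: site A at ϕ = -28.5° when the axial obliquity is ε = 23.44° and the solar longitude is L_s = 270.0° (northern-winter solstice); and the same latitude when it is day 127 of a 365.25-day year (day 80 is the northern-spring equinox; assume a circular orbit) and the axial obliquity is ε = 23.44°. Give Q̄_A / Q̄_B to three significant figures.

— Configuration A (ϕ=-28.5°):
Solar declination: sin δ = sin ε · sin L_s = sin 23.44° × sin 270.0° = -0.39779, so δ = -23.440°.
cos h₀ = −tan(-28.5°) tan(-23.440°) = -0.2354, h₀ = 1.8084 rad.
Bracket: h₀ sin ϕ sin δ + cos ϕ cos δ sin h₀ = 1.8084×-0.47716×-0.39779 + 0.87882×0.91748×0.97190 = 0.343251 + 0.783643 = 1.126894.
Q̄ = (S_0/π) × [bracket] = (1361/π) × 1.126894 = 488.19 W/m².
— Configuration B (ϕ=-28.5°):
Solar longitude: L_s = 360° × (127 − 80)/365.25 = 46.324°.
sin δ = sin 23.44° × sin 46.324° = 0.28771, so δ = +16.721°.
cos h₀ = −tan(-28.5°) tan(+16.721°) = 0.1631, h₀ = 1.4070 rad.
Bracket: h₀ sin ϕ sin δ + cos ϕ cos δ sin h₀ = 1.4070×-0.47716×0.28771 + 0.87882×0.95772×0.98661 = -0.193158 + 0.830394 = 0.637236.
Q̄ = (S_0/π) × [bracket] = (1361/π) × 0.637236 = 276.06 W/m².
Ratio Q̄_A / Q̄_B = 488.19 / 276.06 = 1.768.

Q̄_A / Q̄_B ≈ 1.77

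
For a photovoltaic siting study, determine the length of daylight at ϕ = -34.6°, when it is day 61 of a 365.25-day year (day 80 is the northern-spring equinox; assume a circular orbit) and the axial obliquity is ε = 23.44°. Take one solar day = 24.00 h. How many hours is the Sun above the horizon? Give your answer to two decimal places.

Solar longitude: L_s = 360° × (61 − 80)/365.25 = -18.727°, i.e. -18.727° + 360° = 341.273°.
sin δ = sin 23.44° × sin 341.273° = -0.12771, so δ = -7.337°.
cos h₀ = −tan ϕ · tan δ = −tan(-34.6°) × tan(-7.337°) = -0.0888, so h₀ = 1.6597 rad = 95.10°.
Daylight = 2h₀/(2π) × 24.00 h = (1.6597/π) × 24.00 = 12.68 h.

12.68 h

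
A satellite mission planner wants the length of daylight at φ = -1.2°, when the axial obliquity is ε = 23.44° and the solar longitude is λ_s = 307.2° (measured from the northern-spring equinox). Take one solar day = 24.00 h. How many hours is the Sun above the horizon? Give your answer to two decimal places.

Solar declination: sin δ = sin ε · sin λ_s = sin 23.44° × sin 307.2° = -0.31685, so δ = -18.473°.
cos H₀ = −tan φ · tan δ = −tan(-1.2°) × tan(-18.473°) = -0.0070, so H₀ = 1.5778 rad = 90.40°.
Daylight = 2H₀/(2π) × 24.00 h = (1.5778/π) × 24.00 = 12.05 h.

12.05 h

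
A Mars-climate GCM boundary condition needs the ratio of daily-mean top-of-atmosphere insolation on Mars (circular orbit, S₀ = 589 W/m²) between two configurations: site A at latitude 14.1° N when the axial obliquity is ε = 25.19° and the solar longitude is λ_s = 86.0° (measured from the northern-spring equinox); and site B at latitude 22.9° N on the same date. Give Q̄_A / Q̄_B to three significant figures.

Q̄_A / Q̄_B ≈ 0.943

— Configuration A (φ=+14.1°):
Solar declination: sin δ = sin ε · sin λ_s = sin 25.19° × sin 86.0° = 0.42458, so δ = +25.124°.
cos H₀ = −tan(+14.1°) tan(+25.124°) = -0.1178, H₀ = 1.6889 rad.
Bracket: H₀ sin φ sin δ + cos φ cos δ sin H₀ = 1.6889×0.24362×0.42458 + 0.96987×0.90539×0.99304 = 0.174693 + 0.871999 = 1.046692.
Q̄ = (S₀/π) × [bracket] = (589/π) × 1.046692 = 196.24 W/m².
— Configuration B (φ=+22.9°):
cos H₀ = −tan(+22.9°) tan(+25.124°) = -0.1981, H₀ = 1.7702 rad.
Bracket: H₀ sin φ sin δ + cos φ cos δ sin H₀ = 1.7702×0.38912×0.42458 + 0.92119×0.90539×0.98018 = 0.292459 + 0.817506 = 1.109965.
Q̄ = (S₀/π) × [bracket] = (589/π) × 1.109965 = 208.10 W/m².
Ratio Q̄_A / Q̄_B = 196.24 / 208.10 = 0.9430.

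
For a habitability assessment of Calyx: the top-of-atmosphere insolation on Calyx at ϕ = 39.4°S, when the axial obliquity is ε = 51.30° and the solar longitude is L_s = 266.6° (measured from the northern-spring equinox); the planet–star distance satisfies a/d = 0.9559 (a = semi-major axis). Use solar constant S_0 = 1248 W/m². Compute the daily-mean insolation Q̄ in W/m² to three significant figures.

Q̄ ≈ 564 W/m²

Solar declination: sin δ = sin ε · sin L_s = sin 51.30° × sin 266.6° = -0.77906, so δ = -51.174°.
cos h₀ = −tan(-39.4°) tan(-51.174°) = -1.0207 ≤ −1 ⇒ polar day, h₀ = π.
Bracket: h₀ sin ϕ sin δ + cos ϕ cos δ sin h₀ = 3.1416×-0.63473×-0.77906 + 0.77273×0.62695×0.00000 = 1.553498 + 0.000000 = 1.553498.
Inverse-square distance factor (a/d)² = 0.9559² = 0.913745.
Q̄ = (S_0/π) × 0.913745 × [bracket] = (1248/π) × 0.913745 × 1.553498 = 563.9 W/m².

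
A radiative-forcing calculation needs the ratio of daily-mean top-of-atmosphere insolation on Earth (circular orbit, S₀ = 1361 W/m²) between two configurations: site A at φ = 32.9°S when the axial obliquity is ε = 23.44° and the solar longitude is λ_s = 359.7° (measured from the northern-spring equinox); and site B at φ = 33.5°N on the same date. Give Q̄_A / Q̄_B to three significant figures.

Q̄_A / Q̄_B ≈ 1.01

— Configuration A (φ=-32.9°):
Solar declination: sin δ = sin ε · sin λ_s = sin 23.44° × sin 359.7° = -0.00208, so δ = -0.119°.
cos H₀ = −tan(-32.9°) tan(-0.119°) = -0.0013, H₀ = 1.5721 rad.
Bracket: H₀ sin φ sin δ + cos φ cos δ sin H₀ = 1.5721×-0.54317×-0.00208 + 0.83962×1.00000×1.00000 = 0.001776 + 0.839620 = 0.841396.
Q̄ = (S₀/π) × [bracket] = (1361/π) × 0.841396 = 364.51 W/m².
— Configuration B (φ=+33.5°):
cos H₀ = −tan(+33.5°) tan(-0.119°) = 0.0014, H₀ = 1.5694 rad.
Bracket: H₀ sin φ sin δ + cos φ cos δ sin H₀ = 1.5694×0.55194×-0.00208 + 0.83389×1.00000×1.00000 = -0.001802 + 0.833890 = 0.832088.
Q̄ = (S₀/π) × [bracket] = (1361/π) × 0.832088 = 360.48 W/m².
Ratio Q̄_A / Q̄_B = 364.51 / 360.48 = 1.011.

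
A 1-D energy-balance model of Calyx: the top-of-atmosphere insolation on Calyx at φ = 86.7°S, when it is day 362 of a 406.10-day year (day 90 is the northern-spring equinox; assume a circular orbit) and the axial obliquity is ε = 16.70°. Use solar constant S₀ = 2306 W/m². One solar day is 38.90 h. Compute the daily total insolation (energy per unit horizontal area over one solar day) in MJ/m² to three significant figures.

81.1 MJ/m²

Solar longitude: λ_s = 360° × (362 − 90)/406.10 = 241.123°.
sin δ = sin 16.70° × sin 241.123° = -0.25163, so δ = -14.574°.
cos H₀ = −tan(-86.7°) tan(-14.574°) = -4.5091 ≤ −1 ⇒ polar day, H₀ = π.
Bracket: H₀ sin φ sin δ + cos φ cos δ sin H₀ = 3.1416×-0.99834×-0.25163 + 0.05756×0.96782×0.00000 = 0.789209 + 0.000000 = 0.789209.
Q̄ = (S₀/π) × [bracket] = (2306/π) × 0.789209 = 579.30 W/m².
Daily total = Q̄ × 38.90 h × 3600 s/h = 579.30 × 38.90 × 3600 / 10⁶ = 81.13 MJ/m².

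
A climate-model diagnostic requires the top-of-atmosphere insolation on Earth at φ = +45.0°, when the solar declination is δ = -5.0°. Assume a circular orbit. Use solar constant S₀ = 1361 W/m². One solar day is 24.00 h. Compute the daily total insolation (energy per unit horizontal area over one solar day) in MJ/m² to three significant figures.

22.8 MJ/m²

cos H₀ = −tan(+45.0°) tan(-5.000°) = 0.0875, H₀ = 1.4832 rad.
Bracket: H₀ sin φ sin δ + cos φ cos δ sin H₀ = 1.4832×0.70711×-0.08716 + 0.70711×0.99619×0.99617 = -0.091412 + 0.701718 = 0.610306.
Q̄ = (S₀/π) × [bracket] = (1361/π) × 0.610306 = 264.40 W/m².
Daily total = Q̄ × 24.00 h × 3600 s/h = 264.40 × 24.00 × 3600 / 10⁶ = 22.84 MJ/m².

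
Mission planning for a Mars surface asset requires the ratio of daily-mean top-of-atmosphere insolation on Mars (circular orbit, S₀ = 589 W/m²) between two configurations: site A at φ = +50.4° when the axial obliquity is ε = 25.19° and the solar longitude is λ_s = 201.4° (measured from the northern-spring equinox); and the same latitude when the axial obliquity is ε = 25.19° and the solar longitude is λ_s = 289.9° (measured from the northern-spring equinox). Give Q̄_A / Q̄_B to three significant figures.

Q̄_A / Q̄_B ≈ 2.47

— Configuration A (φ=+50.4°):
Solar declination: sin δ = sin ε · sin λ_s = sin 25.19° × sin 201.4° = -0.15530, so δ = -8.934°.
cos H₀ = −tan(+50.4°) tan(-8.934°) = 0.1900, H₀ = 1.3796 rad.
Bracket: H₀ sin φ sin δ + cos φ cos δ sin H₀ = 1.3796×0.77051×-0.15530 + 0.63742×0.98787×0.98178 = -0.165083 + 0.618215 = 0.453132.
Q̄ = (S₀/π) × [bracket] = (589/π) × 0.453132 = 84.955 W/m².
— Configuration B (φ=+50.4°):
Solar declination: sin δ = sin ε · sin λ_s = sin 25.19° × sin 289.9° = -0.40021, so δ = -23.591°.
cos H₀ = −tan(+50.4°) tan(-23.591°) = 0.5279, H₀ = 1.0147 rad.
Bracket: H₀ sin φ sin δ + cos φ cos δ sin H₀ = 1.0147×0.77051×-0.40021 + 0.63742×0.91642×0.84932 = -0.312899 + 0.496126 = 0.183227.
Q̄ = (S₀/π) × [bracket] = (589/π) × 0.183227 = 34.352 W/m².
Ratio Q̄_A / Q̄_B = 84.955 / 34.352 = 2.473.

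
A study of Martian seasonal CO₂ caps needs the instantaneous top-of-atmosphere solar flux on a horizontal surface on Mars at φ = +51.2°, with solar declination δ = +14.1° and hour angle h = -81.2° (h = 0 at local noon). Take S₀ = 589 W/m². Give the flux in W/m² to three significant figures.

cos θ_z = sin φ sin δ + cos φ cos δ cos h = 0.189858 + 0.092973 = 0.282831.
Flux = S₀ · cos θ_z = 589 × 0.282831 = 166.6 W/m².

167 W/m²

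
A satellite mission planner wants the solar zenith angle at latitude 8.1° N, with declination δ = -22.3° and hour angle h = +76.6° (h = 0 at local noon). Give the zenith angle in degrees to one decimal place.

θ_z = 80.9°

cos θ_z = sin ϕ sin δ + cos ϕ cos δ cos h = -0.053466 + 0.212276 = 0.158810.
θ_z = arccos(0.158810) = 80.9°.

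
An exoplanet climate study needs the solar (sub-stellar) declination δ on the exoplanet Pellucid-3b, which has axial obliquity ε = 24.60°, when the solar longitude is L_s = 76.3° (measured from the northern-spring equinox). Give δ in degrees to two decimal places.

δ = +23.86°

sin δ = sin ε · sin L_s = sin 24.60° × sin 76.3° = 0.404437.
δ = arcsin(0.404437) = +23.86°.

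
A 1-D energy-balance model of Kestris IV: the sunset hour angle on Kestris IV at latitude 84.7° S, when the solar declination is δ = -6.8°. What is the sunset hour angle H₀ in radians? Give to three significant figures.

Sunrise equation: cos H₀ = −tan φ · tan δ = -1.2854 ≤ −1, so the host star never sets (polar day) and H₀ = π.

H₀ = 3.14 rad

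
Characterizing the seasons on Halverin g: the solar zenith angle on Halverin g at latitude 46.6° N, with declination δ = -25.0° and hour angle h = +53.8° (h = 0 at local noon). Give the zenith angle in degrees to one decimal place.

cos θ_z = sin ϕ sin δ + cos ϕ cos δ cos h = -0.307064 + 0.367778 = 0.060714.
θ_z = arccos(0.060714) = 86.5°.

θ_z = 86.5°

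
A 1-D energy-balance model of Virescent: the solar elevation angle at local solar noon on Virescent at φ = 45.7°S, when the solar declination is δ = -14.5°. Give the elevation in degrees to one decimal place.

At local noon the hour angle is zero, so the zenith angle equals |φ − δ| = |-45.7° − (-14.500°)| = 31.200°.
Elevation = 90° − 31.200° = 58.8°.

58.8°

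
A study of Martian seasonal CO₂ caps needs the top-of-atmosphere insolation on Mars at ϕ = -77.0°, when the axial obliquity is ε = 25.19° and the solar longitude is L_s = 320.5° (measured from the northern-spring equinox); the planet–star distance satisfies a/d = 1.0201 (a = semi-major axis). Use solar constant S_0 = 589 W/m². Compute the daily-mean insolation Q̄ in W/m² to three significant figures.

Solar declination: sin δ = sin ε · sin L_s = sin 25.19° × sin 320.5° = -0.27073, so δ = -15.708°.
cos h₀ = −tan(-77.0°) tan(-15.708°) = -1.2181 ≤ −1 ⇒ polar day, h₀ = π.
Bracket: h₀ sin ϕ sin δ + cos ϕ cos δ sin h₀ = 3.1416×-0.97437×-0.27073 + 0.22495×0.96266×0.00000 = 0.828726 + 0.000000 = 0.828726.
Inverse-square distance factor (a/d)² = 1.0201² = 1.040604.
Q̄ = (S_0/π) × 1.040604 × [bracket] = (589/π) × 1.040604 × 0.828726 = 161.7 W/m².

Q̄ ≈ 162 W/m²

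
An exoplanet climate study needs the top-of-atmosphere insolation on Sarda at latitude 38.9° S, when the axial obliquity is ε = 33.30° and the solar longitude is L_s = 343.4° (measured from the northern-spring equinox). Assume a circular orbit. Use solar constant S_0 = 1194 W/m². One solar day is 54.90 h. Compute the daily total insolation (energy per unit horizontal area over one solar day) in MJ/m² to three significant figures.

Solar declination: sin δ = sin ε · sin L_s = sin 33.30° × sin 343.4° = -0.15685, so δ = -9.024°.
cos h₀ = −tan(-38.9°) tan(-9.024°) = -0.1281, h₀ = 1.6993 rad.
Bracket: h₀ sin ϕ sin δ + cos ϕ cos δ sin h₀ = 1.6993×-0.62796×-0.15685 + 0.77824×0.98762×0.99176 = 0.167373 + 0.762272 = 0.929645.
Q̄ = (S_0/π) × [bracket] = (1194/π) × 0.929645 = 353.32 W/m².
Daily total = Q̄ × 54.90 h × 3600 s/h = 353.32 × 54.90 × 3600 / 10⁶ = 69.83 MJ/m².

69.8 MJ/m²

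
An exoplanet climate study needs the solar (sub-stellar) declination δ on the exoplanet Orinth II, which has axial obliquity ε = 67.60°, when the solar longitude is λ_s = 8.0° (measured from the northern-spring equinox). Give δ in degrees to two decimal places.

δ = +7.39°

sin δ = sin ε · sin λ_s = sin 67.60° × sin 8.0° = 0.128672.
δ = arcsin(0.128672) = +7.39°.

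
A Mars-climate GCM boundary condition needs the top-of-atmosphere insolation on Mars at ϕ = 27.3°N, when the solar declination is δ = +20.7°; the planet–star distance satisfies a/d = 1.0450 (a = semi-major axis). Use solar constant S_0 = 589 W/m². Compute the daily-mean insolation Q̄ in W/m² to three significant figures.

Q̄ ≈ 226 W/m²

cos h₀ = −tan(+27.3°) tan(+20.700°) = -0.1950, h₀ = 1.7671 rad.
Bracket: h₀ sin ϕ sin δ + cos ϕ cos δ sin h₀ = 1.7671×0.45865×0.35347 + 0.88862×0.93544×0.98080 = 0.286481 + 0.815291 = 1.101772.
Inverse-square distance factor (a/d)² = 1.0450² = 1.092025.
Q̄ = (S_0/π) × 1.092025 × [bracket] = (589/π) × 1.092025 × 1.101772 = 225.6 W/m².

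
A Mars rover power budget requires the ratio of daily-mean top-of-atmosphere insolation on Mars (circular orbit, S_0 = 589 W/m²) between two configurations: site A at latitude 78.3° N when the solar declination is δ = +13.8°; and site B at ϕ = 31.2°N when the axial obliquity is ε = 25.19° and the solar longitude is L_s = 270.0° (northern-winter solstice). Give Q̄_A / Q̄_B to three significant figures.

Q̄_A / Q̄_B ≈ 1.60

— Configuration A (ϕ=+78.3°):
cos h₀ = −tan(+78.3°) tan(+13.800°) = -1.1861 ≤ −1 ⇒ polar day, h₀ = π.
Bracket: h₀ sin ϕ sin δ + cos ϕ cos δ sin h₀ = 3.1416×0.97922×0.23853 + 0.20279×0.97113×0.00000 = 0.733794 + 0.000000 = 0.733794.
Q̄ = (S_0/π) × [bracket] = (589/π) × 0.733794 = 137.58 W/m².
— Configuration B (ϕ=+31.2°):
Solar declination: sin δ = sin ε · sin L_s = sin 25.19° × sin 270.0° = -0.42562, so δ = -25.190°.
cos h₀ = −tan(+31.2°) tan(-25.190°) = 0.2849, h₀ = 1.2819 rad.
Bracket: h₀ sin ϕ sin δ + cos ϕ cos δ sin h₀ = 1.2819×0.51803×-0.42562 + 0.85536×0.90490×0.95857 = -0.282638 + 0.741948 = 0.459310.
Q̄ = (S_0/π) × [bracket] = (589/π) × 0.459310 = 86.114 W/m².
Ratio Q̄_A / Q̄_B = 137.58 / 86.114 = 1.598.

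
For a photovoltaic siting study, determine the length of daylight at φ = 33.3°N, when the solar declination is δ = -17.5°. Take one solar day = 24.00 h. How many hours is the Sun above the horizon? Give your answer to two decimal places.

10.41 h

cos H₀ = −tan φ · tan δ = −tan(+33.3°) × tan(-17.500°) = 0.2071, so H₀ = 1.3622 rad = 78.05°.
Daylight = 2H₀/(2π) × 24.00 h = (1.3622/π) × 24.00 = 10.41 h.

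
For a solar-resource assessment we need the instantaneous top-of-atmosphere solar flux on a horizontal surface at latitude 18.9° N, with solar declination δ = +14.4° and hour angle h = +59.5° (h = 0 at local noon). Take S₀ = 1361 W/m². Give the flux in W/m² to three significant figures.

743 W/m²

cos θ_z = sin φ sin δ + cos φ cos δ cos h = 0.080555 + 0.465089 = 0.545644.
Flux = S₀ · cos θ_z = 1361 × 0.545644 = 742.6 W/m².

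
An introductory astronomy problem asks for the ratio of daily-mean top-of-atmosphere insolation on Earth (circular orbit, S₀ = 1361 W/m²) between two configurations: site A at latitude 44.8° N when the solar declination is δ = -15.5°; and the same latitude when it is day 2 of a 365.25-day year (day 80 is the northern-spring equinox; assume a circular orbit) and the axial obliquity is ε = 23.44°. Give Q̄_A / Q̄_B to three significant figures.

Q̄_A / Q̄_B ≈ 1.46

— Configuration A (φ=+44.8°):
cos H₀ = −tan(+44.8°) tan(-15.500°) = 0.2754, H₀ = 1.2918 rad.
Bracket: H₀ sin φ sin δ + cos φ cos δ sin H₀ = 1.2918×0.70463×-0.26724 + 0.70957×0.96363×0.96133 = -0.243253 + 0.657322 = 0.414069.
Q̄ = (S₀/π) × [bracket] = (1361/π) × 0.414069 = 179.38 W/m².
— Configuration B (φ=+44.8°):
Solar longitude: λ_s = 360° × (2 − 80)/365.25 = -76.879°, i.e. -76.879° + 360° = 283.121°.
sin δ = sin 23.44° × sin 283.121° = -0.38740, so δ = -22.793°.
cos H₀ = −tan(+44.8°) tan(-22.793°) = 0.4173, H₀ = 1.1403 rad.
Bracket: H₀ sin φ sin δ + cos φ cos δ sin H₀ = 1.1403×0.70463×-0.38740 + 0.70957×0.92191×0.90877 = -0.311272 + 0.594481 = 0.283209.
Q̄ = (S₀/π) × [bracket] = (1361/π) × 0.283209 = 122.69 W/m².
Ratio Q̄_A / Q̄_B = 179.38 / 122.69 = 1.462.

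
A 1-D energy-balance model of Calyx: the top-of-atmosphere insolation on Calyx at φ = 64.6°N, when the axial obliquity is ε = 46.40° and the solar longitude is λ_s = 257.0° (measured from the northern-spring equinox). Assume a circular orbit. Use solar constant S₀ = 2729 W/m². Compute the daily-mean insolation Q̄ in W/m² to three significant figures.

Solar declination: sin δ = sin ε · sin λ_s = sin 46.40° × sin 257.0° = -0.70561, so δ = -44.879°.
cos H₀ = −tan(+64.6°) tan(-44.879°) = 2.0971 ≥ 1 ⇒ polar night, H₀ = 0 and Q̄ = 0.

Q̄ ≈ 0.00 W/m²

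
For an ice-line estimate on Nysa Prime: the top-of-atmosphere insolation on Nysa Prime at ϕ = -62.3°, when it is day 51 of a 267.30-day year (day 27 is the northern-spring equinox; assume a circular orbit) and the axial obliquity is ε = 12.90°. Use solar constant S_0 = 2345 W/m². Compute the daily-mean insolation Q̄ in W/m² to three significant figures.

Q̄ ≈ 230 W/m²

Solar longitude: L_s = 360° × (51 − 27)/267.30 = 32.323°.
sin δ = sin 12.90° × sin 32.323° = 0.11937, so δ = +6.856°.
cos h₀ = −tan(-62.3°) tan(+6.856°) = 0.2290, h₀ = 1.3397 rad.
Bracket: h₀ sin ϕ sin δ + cos ϕ cos δ sin h₀ = 1.3397×-0.88539×0.11937 + 0.46484×0.99285×0.97343 = -0.141592 + 0.449254 = 0.307662.
Q̄ = (S_0/π) × [bracket] = (2345/π) × 0.307662 = 229.7 W/m².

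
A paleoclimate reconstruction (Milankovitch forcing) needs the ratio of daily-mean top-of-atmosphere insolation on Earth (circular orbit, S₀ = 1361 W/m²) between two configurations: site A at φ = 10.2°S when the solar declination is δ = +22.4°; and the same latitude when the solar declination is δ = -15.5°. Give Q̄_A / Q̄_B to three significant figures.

Q̄_A / Q̄_B ≈ 0.788

— Configuration A (φ=-10.2°):
cos H₀ = −tan(-10.2°) tan(+22.400°) = 0.0742, H₀ = 1.4966 rad.
Bracket: H₀ sin φ sin δ + cos φ cos δ sin H₀ = 1.4966×-0.17708×0.38107 + 0.98420×0.92455×0.99725 = -0.100990 + 0.907440 = 0.806450.
Q̄ = (S₀/π) × [bracket] = (1361/π) × 0.806450 = 349.37 W/m².
— Configuration B (φ=-10.2°):
cos H₀ = −tan(-10.2°) tan(-15.500°) = -0.0499, H₀ = 1.6207 rad.
Bracket: H₀ sin φ sin δ + cos φ cos δ sin H₀ = 1.6207×-0.17708×-0.26724 + 0.98420×0.96363×0.99875 = 0.076696 + 0.947219 = 1.023915.
Q̄ = (S₀/π) × [bracket] = (1361/π) × 1.023915 = 443.58 W/m².
Ratio Q̄_A / Q̄_B = 349.37 / 443.58 = 0.7876.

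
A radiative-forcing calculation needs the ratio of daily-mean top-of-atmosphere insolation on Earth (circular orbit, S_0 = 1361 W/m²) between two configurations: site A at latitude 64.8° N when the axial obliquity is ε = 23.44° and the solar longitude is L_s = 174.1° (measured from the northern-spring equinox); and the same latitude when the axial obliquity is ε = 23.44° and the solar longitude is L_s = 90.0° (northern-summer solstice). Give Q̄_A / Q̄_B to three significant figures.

Q̄_A / Q̄_B ≈ 0.426

— Configuration A (ϕ=+64.8°):
Solar declination: sin δ = sin ε · sin L_s = sin 23.44° × sin 174.1° = 0.04089, so δ = +2.343°.
cos h₀ = −tan(+64.8°) tan(+2.343°) = -0.0870, h₀ = 1.6579 rad.
Bracket: h₀ sin ϕ sin δ + cos ϕ cos δ sin h₀ = 1.6579×0.90483×0.04089 + 0.42578×0.99916×0.99621 = 0.061340 + 0.423810 = 0.485150.
Q̄ = (S_0/π) × [bracket] = (1361/π) × 0.485150 = 210.18 W/m².
— Configuration B (ϕ=+64.8°):
Solar declination: sin δ = sin ε · sin L_s = sin 23.44° × sin 90.0° = 0.39779, so δ = +23.440°.
cos h₀ = −tan(+64.8°) tan(+23.440°) = -0.9214, h₀ = 2.7424 rad.
Bracket: h₀ sin ϕ sin δ + cos ϕ cos δ sin h₀ = 2.7424×0.90483×0.39779 + 0.42578×0.91748×0.38867 = 0.987078 + 0.151832 = 1.138910.
Q̄ = (S_0/π) × [bracket] = (1361/π) × 1.138910 = 493.40 W/m².
Ratio Q̄_A / Q̄_B = 210.18 / 493.40 = 0.4260.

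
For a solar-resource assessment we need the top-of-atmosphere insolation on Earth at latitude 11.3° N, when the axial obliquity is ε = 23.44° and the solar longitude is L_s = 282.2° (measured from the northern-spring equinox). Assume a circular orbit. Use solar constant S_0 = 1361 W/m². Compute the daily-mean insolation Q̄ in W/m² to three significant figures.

Q̄ ≈ 341 W/m²

Solar declination: sin δ = sin ε · sin L_s = sin 23.44° × sin 282.2° = -0.38880, so δ = -22.880°.
cos h₀ = −tan(+11.3°) tan(-22.880°) = 0.0843, h₀ = 1.4864 rad.
Bracket: h₀ sin ϕ sin δ + cos ϕ cos δ sin h₀ = 1.4864×0.19595×-0.38880 + 0.98061×0.92132×0.99644 = -0.113242 + 0.900239 = 0.786997.
Q̄ = (S_0/π) × [bracket] = (1361/π) × 0.786997 = 340.9 W/m².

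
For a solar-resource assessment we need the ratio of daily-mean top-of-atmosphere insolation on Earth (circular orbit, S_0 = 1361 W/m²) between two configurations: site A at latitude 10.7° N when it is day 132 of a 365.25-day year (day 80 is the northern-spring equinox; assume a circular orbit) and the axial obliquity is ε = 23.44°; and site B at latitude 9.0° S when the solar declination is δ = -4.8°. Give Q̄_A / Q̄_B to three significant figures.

Q̄_A / Q̄_B ≈ 1.02

— Configuration A (ϕ=+10.7°):
Solar longitude: L_s = 360° × (132 − 80)/365.25 = 51.253°.
sin δ = sin 23.44° × sin 51.253° = 0.31024, so δ = +18.074°.
cos h₀ = −tan(+10.7°) tan(+18.074°) = -0.0617, h₀ = 1.6325 rad.
Bracket: h₀ sin ϕ sin δ + cos ϕ cos δ sin h₀ = 1.6325×0.18567×0.31024 + 0.98261×0.95066×0.99810 = 0.094036 + 0.932353 = 1.026389.
Q̄ = (S_0/π) × [bracket] = (1361/π) × 1.026389 = 444.65 W/m².
— Configuration B (ϕ=-9.0°):
cos h₀ = −tan(-9.0°) tan(-4.800°) = -0.0133, h₀ = 1.5841 rad.
Bracket: h₀ sin ϕ sin δ + cos ϕ cos δ sin h₀ = 1.5841×-0.15643×-0.08368 + 0.98769×0.99649×0.99991 = 0.020736 + 0.984135 = 1.004871.
Q̄ = (S_0/π) × [bracket] = (1361/π) × 1.004871 = 435.33 W/m².
Ratio Q̄_A / Q̄_B = 444.65 / 435.33 = 1.021.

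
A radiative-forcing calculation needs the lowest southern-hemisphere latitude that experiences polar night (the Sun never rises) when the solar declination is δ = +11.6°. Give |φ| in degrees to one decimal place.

Polar night requires cos H₀ = −tan φ tan δ ≥ 1, i.e. tan φ tan δ ≤ −1.
The boundary is |tan φ| · |tan δ| = 1, so |φ| = 90° − |δ| = 90° − 11.6° = 78.4° in the southern hemisphere.

|φ| = 78.4°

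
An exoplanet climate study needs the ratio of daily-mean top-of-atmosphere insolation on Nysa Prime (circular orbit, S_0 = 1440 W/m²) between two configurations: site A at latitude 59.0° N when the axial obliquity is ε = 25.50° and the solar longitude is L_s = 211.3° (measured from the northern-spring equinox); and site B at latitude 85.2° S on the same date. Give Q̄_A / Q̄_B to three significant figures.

— Configuration A (ϕ=+59.0°):
Solar declination: sin δ = sin ε · sin L_s = sin 25.50° × sin 211.3° = -0.22366, so δ = -12.924°.
cos h₀ = −tan(+59.0°) tan(-12.924°) = 0.3819, h₀ = 1.1789 rad.
Bracket: h₀ sin ϕ sin δ + cos ϕ cos δ sin h₀ = 1.1789×0.85717×-0.22366 + 0.51504×0.97467×0.92420 = -0.226012 + 0.463943 = 0.237931.
Q̄ = (S_0/π) × [bracket] = (1440/π) × 0.237931 = 109.06 W/m².
— Configuration B (ϕ=-85.2°):
cos h₀ = −tan(-85.2°) tan(-12.924°) = -2.7327 ≤ −1 ⇒ polar day, h₀ = π.
Bracket: h₀ sin ϕ sin δ + cos ϕ cos δ sin h₀ = 3.1416×-0.99649×-0.22366 + 0.08368×0.97467×0.00000 = 0.700184 + 0.000000 = 0.700184.
Q̄ = (S_0/π) × [bracket] = (1440/π) × 0.700184 = 320.94 W/m².
Ratio Q̄_A / Q̄_B = 109.06 / 320.94 = 0.3398.

Q̄_A / Q̄_B ≈ 0.340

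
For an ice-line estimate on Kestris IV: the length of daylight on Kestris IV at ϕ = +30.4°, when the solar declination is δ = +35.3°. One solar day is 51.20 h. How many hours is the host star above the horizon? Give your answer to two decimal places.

cos h₀ = −tan ϕ · tan δ = −tan(+30.4°) × tan(+35.300°) = -0.4154, so h₀ = 1.9992 rad = 114.54°.
Daylight = 2h₀/(2π) × 51.20 h = (1.9992/π) × 51.20 = 32.58 h.

32.58 h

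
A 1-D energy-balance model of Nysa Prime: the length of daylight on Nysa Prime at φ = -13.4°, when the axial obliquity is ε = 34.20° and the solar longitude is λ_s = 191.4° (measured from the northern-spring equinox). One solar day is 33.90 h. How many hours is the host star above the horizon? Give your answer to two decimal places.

Solar declination: sin δ = sin ε · sin λ_s = sin 34.20° × sin 191.4° = -0.11110, so δ = -6.379°.
cos H₀ = −tan φ · tan δ = −tan(-13.4°) × tan(-6.379°) = -0.0266, so H₀ = 1.5974 rad = 91.53°.
Daylight = 2H₀/(2π) × 33.90 h = (1.5974/π) × 33.90 = 17.24 h.

17.24 h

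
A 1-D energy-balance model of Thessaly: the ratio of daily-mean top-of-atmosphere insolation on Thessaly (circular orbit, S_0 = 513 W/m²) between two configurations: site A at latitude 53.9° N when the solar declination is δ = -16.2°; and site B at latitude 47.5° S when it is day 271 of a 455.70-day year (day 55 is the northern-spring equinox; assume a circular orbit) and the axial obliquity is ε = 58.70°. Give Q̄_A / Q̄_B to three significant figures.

Q̄_A / Q̄_B ≈ 0.499

— Configuration A (ϕ=+53.9°):
cos h₀ = −tan(+53.9°) tan(-16.200°) = 0.3984, h₀ = 1.1610 rad.
Bracket: h₀ sin ϕ sin δ + cos ϕ cos δ sin h₀ = 1.1610×0.80799×-0.27899 + 0.58920×0.96029×0.91721 = -0.261714 + 0.518960 = 0.257246.
Q̄ = (S_0/π) × [bracket] = (513/π) × 0.257246 = 42.006 W/m².
— Configuration B (ϕ=-47.5°):
Solar longitude: L_s = 360° × (271 − 55)/455.70 = 170.639°.
sin δ = sin 58.70° × sin 170.639° = 0.13899, so δ = +7.989°.
cos h₀ = −tan(-47.5°) tan(+7.989°) = 0.1532, h₀ = 1.4170 rad.
Bracket: h₀ sin ϕ sin δ + cos ϕ cos δ sin h₀ = 1.4170×-0.73728×0.13899 + 0.67559×0.99029×0.98820 = -0.145206 + 0.661135 = 0.515929.
Q̄ = (S_0/π) × [bracket] = (513/π) × 0.515929 = 84.248 W/m².
Ratio Q̄_A / Q̄_B = 42.006 / 84.248 = 0.4986.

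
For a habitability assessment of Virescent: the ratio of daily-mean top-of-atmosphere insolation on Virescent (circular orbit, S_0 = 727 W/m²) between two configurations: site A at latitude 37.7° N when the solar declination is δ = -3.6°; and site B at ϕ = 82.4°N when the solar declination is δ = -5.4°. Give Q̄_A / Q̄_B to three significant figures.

Q̄_A / Q̄_B ≈ 36.8

— Configuration A (ϕ=+37.7°):
cos h₀ = −tan(+37.7°) tan(-3.600°) = 0.0486, h₀ = 1.5222 rad.
Bracket: h₀ sin ϕ sin δ + cos ϕ cos δ sin h₀ = 1.5222×0.61153×-0.06279 + 0.79122×0.99803×0.99882 = -0.058449 + 0.788729 = 0.730280.
Q̄ = (S_0/π) × [bracket] = (727/π) × 0.730280 = 169.00 W/m².
— Configuration B (ϕ=+82.4°):
cos h₀ = −tan(+82.4°) tan(-5.400°) = 0.7085, h₀ = 0.7835 rad.
Bracket: h₀ sin ϕ sin δ + cos ϕ cos δ sin h₀ = 0.7835×0.99122×-0.09411 + 0.13226×0.99556×0.70576 = -0.073088 + 0.092929 = 0.019841.
Q̄ = (S_0/π) × [bracket] = (727/π) × 0.019841 = 4.5914 W/m².
Ratio Q̄_A / Q̄_B = 169.00 / 4.5914 = 36.81.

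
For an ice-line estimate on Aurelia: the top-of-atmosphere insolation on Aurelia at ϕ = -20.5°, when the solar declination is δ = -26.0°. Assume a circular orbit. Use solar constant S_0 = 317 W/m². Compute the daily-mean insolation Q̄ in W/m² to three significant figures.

Q̄ ≈ 111 W/m²

cos h₀ = −tan(-20.5°) tan(-26.000°) = -0.1824, h₀ = 1.7542 rad.
Bracket: h₀ sin ϕ sin δ + cos ϕ cos δ sin h₀ = 1.7542×-0.35021×-0.43837 + 0.93667×0.89879×0.98323 = 0.269308 + 0.827751 = 1.097059.
Q̄ = (S_0/π) × [bracket] = (317/π) × 1.097059 = 110.7 W/m².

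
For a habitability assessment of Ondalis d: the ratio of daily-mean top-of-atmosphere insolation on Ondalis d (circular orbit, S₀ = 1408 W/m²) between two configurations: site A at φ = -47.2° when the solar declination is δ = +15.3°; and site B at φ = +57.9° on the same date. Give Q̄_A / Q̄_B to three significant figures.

— Configuration A (φ=-47.2°):
cos H₀ = −tan(-47.2°) tan(+15.300°) = 0.2954, H₀ = 1.2709 rad.
Bracket: H₀ sin φ sin δ + cos φ cos δ sin H₀ = 1.2709×-0.73373×0.26387 + 0.67944×0.96456×0.95537 = -0.246058 + 0.626112 = 0.380054.
Q̄ = (S₀/π) × [bracket] = (1408/π) × 0.380054 = 170.33 W/m².
— Configuration B (φ=+57.9°):
cos H₀ = −tan(+57.9°) tan(+15.300°) = -0.4361, H₀ = 2.0221 rad.
Bracket: H₀ sin φ sin δ + cos φ cos δ sin H₀ = 2.0221×0.84712×0.26387 + 0.53140×0.96456×0.89990 = 0.451999 + 0.461259 = 0.913258.
Q̄ = (S₀/π) × [bracket] = (1408/π) × 0.913258 = 409.30 W/m².
Ratio Q̄_A / Q̄_B = 170.33 / 409.30 = 0.4161.

Q̄_A / Q̄_B ≈ 0.416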